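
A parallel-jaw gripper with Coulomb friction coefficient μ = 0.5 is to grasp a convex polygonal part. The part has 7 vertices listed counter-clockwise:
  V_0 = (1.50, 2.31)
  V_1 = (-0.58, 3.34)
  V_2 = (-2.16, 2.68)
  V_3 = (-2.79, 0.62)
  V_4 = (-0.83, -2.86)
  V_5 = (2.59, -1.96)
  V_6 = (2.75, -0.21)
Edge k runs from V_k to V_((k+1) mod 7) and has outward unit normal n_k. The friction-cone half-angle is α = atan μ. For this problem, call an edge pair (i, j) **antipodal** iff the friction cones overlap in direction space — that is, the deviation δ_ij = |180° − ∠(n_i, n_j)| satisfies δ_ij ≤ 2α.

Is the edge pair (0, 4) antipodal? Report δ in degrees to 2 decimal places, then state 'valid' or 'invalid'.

α = atan 0.5 = 26.57°;  2α = 53.13°
edge 0: e_0 = (-2.08, +1.03);  n_0 = (+0.4438, +0.8961)
edge 4: e_4 = (+3.42, +0.90);  n_4 = (+0.2545, -0.9671)
∠(n_0, n_4) = 138.91°
δ = |180° − 138.91°| = 41.09°
41.09° ≤ 2α = 53.13°  →  valid

δ = 41.09°, valid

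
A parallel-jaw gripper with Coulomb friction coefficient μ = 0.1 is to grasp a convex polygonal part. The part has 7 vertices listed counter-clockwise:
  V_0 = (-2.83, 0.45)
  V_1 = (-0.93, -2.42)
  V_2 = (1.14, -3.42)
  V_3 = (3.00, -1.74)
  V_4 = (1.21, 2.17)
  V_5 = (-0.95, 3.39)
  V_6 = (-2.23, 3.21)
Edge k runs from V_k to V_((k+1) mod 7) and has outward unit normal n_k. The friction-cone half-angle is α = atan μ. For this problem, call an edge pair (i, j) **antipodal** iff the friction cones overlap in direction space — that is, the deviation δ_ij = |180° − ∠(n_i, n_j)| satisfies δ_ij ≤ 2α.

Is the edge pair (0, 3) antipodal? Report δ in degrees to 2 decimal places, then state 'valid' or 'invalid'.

α = atan 0.1 = 5.71°;  2α = 11.42°
edge 0: e_0 = (+1.90, -2.87);  n_0 = (-0.8338, -0.5520)
edge 3: e_3 = (-1.79, +3.91);  n_3 = (+0.9092, +0.4163)
∠(n_0, n_3) = 171.09°
δ = |180° − 171.09°| = 8.91°
8.91° ≤ 2α = 11.42°  →  valid

δ = 8.91°, valid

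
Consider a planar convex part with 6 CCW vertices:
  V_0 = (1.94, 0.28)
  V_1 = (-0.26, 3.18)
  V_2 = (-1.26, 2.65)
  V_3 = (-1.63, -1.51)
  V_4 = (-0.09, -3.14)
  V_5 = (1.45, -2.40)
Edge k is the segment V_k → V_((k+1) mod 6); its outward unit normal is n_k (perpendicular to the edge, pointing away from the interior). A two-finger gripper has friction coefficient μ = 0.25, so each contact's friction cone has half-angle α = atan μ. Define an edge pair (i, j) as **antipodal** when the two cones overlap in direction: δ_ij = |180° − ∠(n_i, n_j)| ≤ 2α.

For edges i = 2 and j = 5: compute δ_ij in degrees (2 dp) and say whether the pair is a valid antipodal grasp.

δ = 5.28°, valid

α = atan 0.25 = 14.04°;  2α = 28.07°
edge 2: e_2 = (-0.37, -4.16);  n_2 = (-0.9961, +0.0886)
edge 5: e_5 = (+0.49, +2.68);  n_5 = (+0.9837, -0.1799)
∠(n_2, n_5) = 174.72°
δ = |180° − 174.72°| = 5.28°
5.28° ≤ 2α = 28.07°  →  valid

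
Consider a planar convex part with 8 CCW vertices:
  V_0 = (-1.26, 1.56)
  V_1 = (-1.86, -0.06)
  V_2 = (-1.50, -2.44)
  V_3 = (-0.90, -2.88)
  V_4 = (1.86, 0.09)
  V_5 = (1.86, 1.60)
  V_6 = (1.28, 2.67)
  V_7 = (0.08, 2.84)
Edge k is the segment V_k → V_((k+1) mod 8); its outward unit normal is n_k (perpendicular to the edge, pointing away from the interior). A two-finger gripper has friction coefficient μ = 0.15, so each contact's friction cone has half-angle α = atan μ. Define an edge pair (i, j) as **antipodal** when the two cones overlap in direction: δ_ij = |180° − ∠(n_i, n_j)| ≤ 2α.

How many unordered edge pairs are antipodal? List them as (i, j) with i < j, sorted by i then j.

count = 2; pairs: (1,4), (3,7)

α = atan 0.15 = 8.53°;  2α = 17.06°
n_0 = (-0.9377, +0.3473)
n_1 = (-0.9888, -0.1496)
n_2 = (-0.5914, -0.8064)
n_3 = (+0.7325, -0.6807)
n_4 = (+1.0000, -0.0000)
n_5 = (+0.8791, +0.4765)
n_6 = (+0.1403, +0.9901)
n_7 = (-0.6907, +0.7231)
  (0,1): δ = 151.08°  ·
  (0,2): δ = 105.93°  ·
  (0,3): δ = 22.58°  ·
  (0,4): δ = 20.32°  ·
  (0,5): δ = 48.78°  ·
  (0,6): δ = 102.26°  ·
  (0,7): δ = 154.01°  ·
  (1,2): δ = 134.86°  ·
  (1,3): δ = 51.50°  ·
  (1,4): δ = 8.60°  ✓
  (1,5): δ = 19.86°  ·
  (1,6): δ = 73.34°  ·
  (1,7): δ = 125.09°  ·
  (2,3): δ = 96.65°  ·
  (2,4): δ = 53.75°  ·
  (2,5): δ = 25.29°  ·
  (2,6): δ = 28.19°  ·
  (2,7): δ = 79.94°  ·
  (3,4): δ = 137.10°  ·
  (3,5): δ = 108.64°  ·
  (3,6): δ = 55.16°  ·
  (3,7): δ = 3.41°  ✓
  (4,5): δ = 151.54°  ·
  (4,6): δ = 98.06°  ·
  (4,7): δ = 46.31°  ·
  (5,6): δ = 126.52°  ·
  (5,7): δ = 74.77°  ·
  (6,7): δ = 128.25°  ·
antipodal pairs: 2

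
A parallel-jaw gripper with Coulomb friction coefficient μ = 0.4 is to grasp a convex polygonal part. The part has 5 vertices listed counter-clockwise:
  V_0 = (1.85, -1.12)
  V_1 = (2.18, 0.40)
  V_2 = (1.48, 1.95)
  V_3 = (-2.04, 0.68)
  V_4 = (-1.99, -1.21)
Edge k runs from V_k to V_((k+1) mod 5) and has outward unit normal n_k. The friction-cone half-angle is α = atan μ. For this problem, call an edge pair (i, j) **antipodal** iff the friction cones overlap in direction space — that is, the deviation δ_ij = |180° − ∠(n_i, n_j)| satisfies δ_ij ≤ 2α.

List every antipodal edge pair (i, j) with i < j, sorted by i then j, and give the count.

α = atan 0.4 = 21.80°;  2α = 43.60°
n_0 = (+0.9772, -0.2122)
n_1 = (+0.9114, +0.4116)
n_2 = (-0.3394, +0.9406)
n_3 = (-0.9997, -0.0264)
n_4 = (+0.0234, -0.9997)
  (0,1): δ = 143.45°  ·
  (0,2): δ = 57.91°  ·
  (0,3): δ = 13.76°  ✓
  (0,4): δ = 103.59°  ·
  (1,2): δ = 94.47°  ·
  (1,3): δ = 22.79°  ✓
  (1,4): δ = 67.04°  ·
  (2,3): δ = 108.32°  ·
  (2,4): δ = 18.50°  ✓
  (3,4): δ = 90.17°  ·
antipodal pairs: 3

count = 3; pairs: (0,3), (1,3), (2,4)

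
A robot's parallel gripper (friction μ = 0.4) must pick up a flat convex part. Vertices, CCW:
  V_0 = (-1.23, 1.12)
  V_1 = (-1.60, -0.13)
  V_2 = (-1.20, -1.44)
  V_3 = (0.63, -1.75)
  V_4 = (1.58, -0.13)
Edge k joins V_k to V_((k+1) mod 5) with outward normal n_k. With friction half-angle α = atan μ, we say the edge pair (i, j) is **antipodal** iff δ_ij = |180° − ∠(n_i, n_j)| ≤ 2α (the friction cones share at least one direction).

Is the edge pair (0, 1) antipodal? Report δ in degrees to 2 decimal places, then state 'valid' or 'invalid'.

δ = 146.53°, invalid

α = atan 0.4 = 21.80°;  2α = 43.60°
edge 0: e_0 = (-0.37, -1.25);  n_0 = (-0.9589, +0.2838)
edge 1: e_1 = (+0.40, -1.31);  n_1 = (-0.9564, -0.2920)
∠(n_0, n_1) = 33.47°
δ = |180° − 33.47°| = 146.53°
146.53° > 2α = 43.60°  →  invalid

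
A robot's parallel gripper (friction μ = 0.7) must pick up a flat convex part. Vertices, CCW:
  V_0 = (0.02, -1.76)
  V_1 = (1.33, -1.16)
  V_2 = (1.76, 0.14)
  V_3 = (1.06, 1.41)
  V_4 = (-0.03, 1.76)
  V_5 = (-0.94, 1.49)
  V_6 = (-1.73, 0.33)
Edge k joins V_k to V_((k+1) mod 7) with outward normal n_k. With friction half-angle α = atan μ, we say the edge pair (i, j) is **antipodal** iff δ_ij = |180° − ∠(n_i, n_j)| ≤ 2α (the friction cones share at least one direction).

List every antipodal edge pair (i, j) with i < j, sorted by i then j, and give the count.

count = 10; pairs: (0,3), (0,4), (0,5), (1,4), (1,5), (1,6), (2,5), (2,6), (3,6), (4,6)

α = atan 0.7 = 34.99°;  2α = 69.98°
n_0 = (+0.4164, -0.9092)
n_1 = (+0.9494, -0.3140)
n_2 = (+0.8758, +0.4827)
n_3 = (+0.3057, +0.9521)
n_4 = (-0.2844, +0.9587)
n_5 = (-0.8265, +0.5629)
n_6 = (-0.7667, -0.6420)
  (0,1): δ = 132.91°  ·
  (0,2): δ = 85.75°  ·
  (0,3): δ = 42.41°  ✓
  (0,4): δ = 8.08°  ✓
  (0,5): δ = 31.14°  ✓
  (0,6): δ = 105.33°  ·
  (1,2): δ = 132.83°  ·
  (1,3): δ = 89.50°  ·
  (1,4): δ = 55.17°  ✓
  (1,5): δ = 15.95°  ✓
  (1,6): δ = 58.24°  ✓
  (2,3): δ = 136.66°  ·
  (2,4): δ = 102.34°  ·
  (2,5): δ = 63.12°  ✓
  (2,6): δ = 11.08°  ✓
  (3,4): δ = 145.67°  ·
  (3,5): δ = 106.45°  ·
  (3,6): δ = 32.26°  ✓
  (4,5): δ = 140.78°  ·
  (4,6): δ = 66.59°  ✓
  (5,6): δ = 105.80°  ·
antipodal pairs: 10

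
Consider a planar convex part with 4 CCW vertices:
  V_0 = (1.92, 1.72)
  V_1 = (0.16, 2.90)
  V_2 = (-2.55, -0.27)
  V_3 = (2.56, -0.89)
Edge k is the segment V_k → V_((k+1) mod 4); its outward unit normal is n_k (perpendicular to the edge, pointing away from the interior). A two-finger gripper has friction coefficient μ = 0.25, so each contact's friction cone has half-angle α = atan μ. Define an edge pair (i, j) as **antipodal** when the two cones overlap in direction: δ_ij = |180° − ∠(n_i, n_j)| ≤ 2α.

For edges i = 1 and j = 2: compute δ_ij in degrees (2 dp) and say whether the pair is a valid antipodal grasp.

α = atan 0.25 = 14.04°;  2α = 28.07°
edge 1: e_1 = (-2.71, -3.17);  n_1 = (-0.7601, +0.6498)
edge 2: e_2 = (+5.11, -0.62);  n_2 = (-0.1204, -0.9927)
∠(n_1, n_2) = 123.61°
δ = |180° − 123.61°| = 56.39°
56.39° > 2α = 28.07°  →  invalid

δ = 56.39°, invalid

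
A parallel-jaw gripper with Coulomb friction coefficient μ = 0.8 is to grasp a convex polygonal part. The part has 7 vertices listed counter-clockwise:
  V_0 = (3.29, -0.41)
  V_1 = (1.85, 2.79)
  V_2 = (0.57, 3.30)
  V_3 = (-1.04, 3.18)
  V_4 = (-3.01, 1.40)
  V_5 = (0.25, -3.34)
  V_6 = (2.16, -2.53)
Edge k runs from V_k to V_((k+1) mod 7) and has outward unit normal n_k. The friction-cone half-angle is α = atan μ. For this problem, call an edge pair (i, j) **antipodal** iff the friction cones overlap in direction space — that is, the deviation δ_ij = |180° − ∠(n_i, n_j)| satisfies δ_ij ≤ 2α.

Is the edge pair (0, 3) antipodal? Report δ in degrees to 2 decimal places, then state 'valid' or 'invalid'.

δ = 72.13°, valid

α = atan 0.8 = 38.66°;  2α = 77.32°
edge 0: e_0 = (-1.44, +3.20);  n_0 = (+0.9119, +0.4104)
edge 3: e_3 = (-1.97, -1.78);  n_3 = (-0.6704, +0.7420)
∠(n_0, n_3) = 107.87°
δ = |180° − 107.87°| = 72.13°
72.13° ≤ 2α = 77.32°  →  valid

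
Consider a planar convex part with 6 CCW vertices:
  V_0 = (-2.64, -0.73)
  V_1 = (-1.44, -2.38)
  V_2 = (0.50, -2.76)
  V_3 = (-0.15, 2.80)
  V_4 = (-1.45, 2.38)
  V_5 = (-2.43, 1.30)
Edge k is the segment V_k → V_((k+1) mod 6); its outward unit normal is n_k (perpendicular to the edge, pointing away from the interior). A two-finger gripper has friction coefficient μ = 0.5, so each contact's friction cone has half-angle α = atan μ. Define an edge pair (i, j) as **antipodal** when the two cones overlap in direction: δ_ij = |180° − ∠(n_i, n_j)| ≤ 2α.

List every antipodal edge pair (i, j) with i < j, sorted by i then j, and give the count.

count = 4; pairs: (0,2), (1,3), (2,4), (2,5)

α = atan 0.5 = 26.57°;  2α = 53.13°
n_0 = (-0.8087, -0.5882)
n_1 = (-0.1922, -0.9814)
n_2 = (+0.9932, +0.1161)
n_3 = (-0.3074, +0.9516)
n_4 = (-0.7406, +0.6720)
n_5 = (-0.9947, +0.1029)
  (0,1): δ = 137.11°  ·
  (0,2): δ = 29.36°  ✓
  (0,3): δ = 71.88°  ·
  (0,4): δ = 101.75°  ·
  (0,5): δ = 138.07°  ·
  (1,2): δ = 72.25°  ·
  (1,3): δ = 28.99°  ✓
  (1,4): δ = 58.86°  ·
  (1,5): δ = 95.18°  ·
  (2,3): δ = 78.76°  ·
  (2,4): δ = 48.89°  ✓
  (2,5): δ = 12.57°  ✓
  (3,4): δ = 150.13°  ·
  (3,5): δ = 113.81°  ·
  (4,5): δ = 143.69°  ·
antipodal pairs: 4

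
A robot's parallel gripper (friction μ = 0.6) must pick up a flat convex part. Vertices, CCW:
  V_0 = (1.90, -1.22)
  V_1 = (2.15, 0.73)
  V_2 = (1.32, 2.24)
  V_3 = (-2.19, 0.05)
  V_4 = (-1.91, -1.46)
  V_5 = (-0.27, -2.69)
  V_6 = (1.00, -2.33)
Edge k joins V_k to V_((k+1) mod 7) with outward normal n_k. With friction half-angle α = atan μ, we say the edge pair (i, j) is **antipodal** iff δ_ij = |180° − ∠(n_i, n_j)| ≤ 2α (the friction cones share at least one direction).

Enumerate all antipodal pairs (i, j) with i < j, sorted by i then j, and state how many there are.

count = 8; pairs: (0,2), (0,3), (0,4), (1,3), (1,4), (2,5), (2,6), (3,6)

α = atan 0.6 = 30.96°;  2α = 61.93°
n_0 = (+0.9919, -0.1272)
n_1 = (+0.8763, +0.4817)
n_2 = (-0.5293, +0.8484)
n_3 = (-0.9832, -0.1823)
n_4 = (-0.6000, -0.8000)
n_5 = (+0.2727, -0.9621)
n_6 = (+0.7768, -0.6298)
  (0,1): δ = 143.90°  ·
  (0,2): δ = 50.73°  ✓
  (0,3): δ = 17.81°  ✓
  (0,4): δ = 60.44°  ✓
  (0,5): δ = 113.13°  ·
  (0,6): δ = 148.27°  ·
  (1,2): δ = 86.83°  ·
  (1,3): δ = 18.29°  ✓
  (1,4): δ = 24.33°  ✓
  (1,5): δ = 77.03°  ·
  (1,6): δ = 112.17°  ·
  (2,3): δ = 111.46°  ·
  (2,4): δ = 68.83°  ·
  (2,5): δ = 16.14°  ✓
  (2,6): δ = 19.00°  ✓
  (3,4): δ = 137.37°  ·
  (3,5): δ = 84.68°  ·
  (3,6): δ = 49.54°  ✓
  (4,5): δ = 127.30°  ·
  (4,6): δ = 92.17°  ·
  (5,6): δ = 144.86°  ·
antipodal pairs: 8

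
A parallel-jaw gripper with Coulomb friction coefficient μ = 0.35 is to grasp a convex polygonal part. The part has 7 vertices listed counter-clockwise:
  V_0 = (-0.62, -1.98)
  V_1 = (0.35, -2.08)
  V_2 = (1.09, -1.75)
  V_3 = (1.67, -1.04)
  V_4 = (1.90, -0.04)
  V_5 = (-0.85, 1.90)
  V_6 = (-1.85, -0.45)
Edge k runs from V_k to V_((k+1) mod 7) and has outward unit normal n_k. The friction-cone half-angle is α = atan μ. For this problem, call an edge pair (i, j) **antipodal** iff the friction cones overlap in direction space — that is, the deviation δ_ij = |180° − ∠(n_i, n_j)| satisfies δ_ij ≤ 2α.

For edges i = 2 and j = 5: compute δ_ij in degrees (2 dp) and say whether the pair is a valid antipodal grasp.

δ = 16.19°, valid

α = atan 0.35 = 19.29°;  2α = 38.58°
edge 2: e_2 = (+0.58, +0.71);  n_2 = (+0.7744, -0.6326)
edge 5: e_5 = (-1.00, -2.35);  n_5 = (-0.9202, +0.3916)
∠(n_2, n_5) = 163.81°
δ = |180° − 163.81°| = 16.19°
16.19° ≤ 2α = 38.58°  →  valid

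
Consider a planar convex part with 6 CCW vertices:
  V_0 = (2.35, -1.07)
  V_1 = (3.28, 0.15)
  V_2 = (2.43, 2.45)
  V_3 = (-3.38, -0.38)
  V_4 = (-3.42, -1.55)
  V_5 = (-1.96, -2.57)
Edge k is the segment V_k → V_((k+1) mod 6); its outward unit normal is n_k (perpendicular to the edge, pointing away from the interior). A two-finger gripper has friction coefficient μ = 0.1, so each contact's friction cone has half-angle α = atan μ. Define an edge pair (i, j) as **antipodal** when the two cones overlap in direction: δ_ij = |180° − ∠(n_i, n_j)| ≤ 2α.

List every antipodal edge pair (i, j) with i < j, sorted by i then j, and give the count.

count = 1; pairs: (2,5)

α = atan 0.1 = 5.71°;  2α = 11.42°
n_0 = (+0.7953, -0.6062)
n_1 = (+0.9380, +0.3467)
n_2 = (-0.4379, +0.8990)
n_3 = (-0.9994, +0.0342)
n_4 = (-0.5727, -0.8198)
n_5 = (+0.3287, -0.9444)
  (0,1): δ = 122.40°  ·
  (0,2): δ = 26.71°  ·
  (0,3): δ = 35.36°  ·
  (0,4): δ = 92.38°  ·
  (0,5): δ = 146.51°  ·
  (1,2): δ = 84.31°  ·
  (1,3): δ = 22.24°  ·
  (1,4): δ = 34.78°  ·
  (1,5): δ = 88.91°  ·
  (2,3): δ = 117.93°  ·
  (2,4): δ = 60.91°  ·
  (2,5): δ = 6.78°  ✓
  (3,4): δ = 122.98°  ·
  (3,5): δ = 68.85°  ·
  (4,5): δ = 125.87°  ·
antipodal pairs: 1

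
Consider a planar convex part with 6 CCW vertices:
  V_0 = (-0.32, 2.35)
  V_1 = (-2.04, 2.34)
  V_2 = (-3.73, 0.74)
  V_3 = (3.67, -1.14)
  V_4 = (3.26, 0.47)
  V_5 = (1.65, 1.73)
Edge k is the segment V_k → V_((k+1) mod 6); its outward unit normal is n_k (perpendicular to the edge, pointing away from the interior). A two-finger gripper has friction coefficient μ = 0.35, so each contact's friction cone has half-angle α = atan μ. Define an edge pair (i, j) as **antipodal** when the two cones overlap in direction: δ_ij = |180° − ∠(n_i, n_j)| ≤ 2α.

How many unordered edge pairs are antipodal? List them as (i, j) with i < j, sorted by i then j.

α = atan 0.35 = 19.29°;  2α = 38.58°
n_0 = (-0.0058, +1.0000)
n_1 = (-0.6875, +0.7262)
n_2 = (-0.2462, -0.9692)
n_3 = (+0.9691, +0.2468)
n_4 = (+0.6163, +0.7875)
n_5 = (+0.3002, +0.9539)
  (0,1): δ = 136.90°  ·
  (0,2): δ = 14.59°  ✓
  (0,3): δ = 103.95°  ·
  (0,4): δ = 141.62°  ·
  (0,5): δ = 162.20°  ·
  (1,2): δ = 57.69°  ·
  (1,3): δ = 60.85°  ·
  (1,4): δ = 98.52°  ·
  (1,5): δ = 119.10°  ·
  (2,3): δ = 61.46°  ·
  (2,4): δ = 23.79°  ✓
  (2,5): δ = 3.22°  ✓
  (3,4): δ = 142.33°  ·
  (3,5): δ = 121.76°  ·
  (4,5): δ = 159.42°  ·
antipodal pairs: 3

count = 3; pairs: (0,2), (2,4), (2,5)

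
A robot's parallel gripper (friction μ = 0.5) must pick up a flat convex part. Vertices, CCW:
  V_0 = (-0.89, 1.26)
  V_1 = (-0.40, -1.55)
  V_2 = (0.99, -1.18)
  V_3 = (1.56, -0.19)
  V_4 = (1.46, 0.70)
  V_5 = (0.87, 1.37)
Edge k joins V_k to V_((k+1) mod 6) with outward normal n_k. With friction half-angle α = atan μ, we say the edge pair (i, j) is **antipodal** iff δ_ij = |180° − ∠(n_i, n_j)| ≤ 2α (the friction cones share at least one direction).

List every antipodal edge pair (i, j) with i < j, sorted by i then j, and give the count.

count = 4; pairs: (0,2), (0,3), (0,4), (1,5)

α = atan 0.5 = 26.57°;  2α = 53.13°
n_0 = (-0.9851, -0.1718)
n_1 = (+0.2572, -0.9664)
n_2 = (+0.8666, -0.4990)
n_3 = (+0.9937, +0.1117)
n_4 = (+0.7505, +0.6609)
n_5 = (-0.0624, +0.9981)
  (0,1): δ = 84.99°  ·
  (0,2): δ = 39.82°  ✓
  (0,3): δ = 3.48°  ✓
  (0,4): δ = 31.48°  ✓
  (0,5): δ = 83.68°  ·
  (1,2): δ = 134.84°  ·
  (1,3): δ = 98.49°  ·
  (1,4): δ = 63.54°  ·
  (1,5): δ = 11.33°  ✓
  (2,3): δ = 143.66°  ·
  (2,4): δ = 108.70°  ·
  (2,5): δ = 56.49°  ·
  (3,4): δ = 145.04°  ·
  (3,5): δ = 92.83°  ·
  (4,5): δ = 127.79°  ·
antipodal pairs: 4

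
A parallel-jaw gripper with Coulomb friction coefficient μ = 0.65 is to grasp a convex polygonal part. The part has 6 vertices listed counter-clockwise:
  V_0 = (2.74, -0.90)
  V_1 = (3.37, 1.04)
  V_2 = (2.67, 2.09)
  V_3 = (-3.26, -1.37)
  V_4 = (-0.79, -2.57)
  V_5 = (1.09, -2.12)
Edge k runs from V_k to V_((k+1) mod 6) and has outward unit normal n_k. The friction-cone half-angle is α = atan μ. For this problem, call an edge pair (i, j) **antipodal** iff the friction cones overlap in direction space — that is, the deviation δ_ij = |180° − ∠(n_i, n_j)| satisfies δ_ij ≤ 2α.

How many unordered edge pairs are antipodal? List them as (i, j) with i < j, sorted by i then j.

α = atan 0.65 = 33.02°;  2α = 66.05°
n_0 = (+0.9511, -0.3089)
n_1 = (+0.8321, +0.5547)
n_2 = (-0.5040, +0.8637)
n_3 = (-0.4370, -0.8995)
n_4 = (+0.2328, -0.9725)
n_5 = (+0.5945, -0.8041)
  (0,1): δ = 128.32°  ·
  (0,2): δ = 41.75°  ✓
  (0,3): δ = 82.08°  ·
  (0,4): δ = 121.45°  ·
  (0,5): δ = 144.47°  ·
  (1,2): δ = 93.43°  ·
  (1,3): δ = 30.40°  ✓
  (1,4): δ = 69.77°  ·
  (1,5): δ = 92.79°  ·
  (2,3): δ = 56.17°  ✓
  (2,4): δ = 16.80°  ✓
  (2,5): δ = 6.22°  ✓
  (3,4): δ = 140.63°  ·
  (3,5): δ = 117.61°  ·
  (4,5): δ = 156.98°  ·
antipodal pairs: 5

count = 5; pairs: (0,2), (1,3), (2,3), (2,4), (2,5)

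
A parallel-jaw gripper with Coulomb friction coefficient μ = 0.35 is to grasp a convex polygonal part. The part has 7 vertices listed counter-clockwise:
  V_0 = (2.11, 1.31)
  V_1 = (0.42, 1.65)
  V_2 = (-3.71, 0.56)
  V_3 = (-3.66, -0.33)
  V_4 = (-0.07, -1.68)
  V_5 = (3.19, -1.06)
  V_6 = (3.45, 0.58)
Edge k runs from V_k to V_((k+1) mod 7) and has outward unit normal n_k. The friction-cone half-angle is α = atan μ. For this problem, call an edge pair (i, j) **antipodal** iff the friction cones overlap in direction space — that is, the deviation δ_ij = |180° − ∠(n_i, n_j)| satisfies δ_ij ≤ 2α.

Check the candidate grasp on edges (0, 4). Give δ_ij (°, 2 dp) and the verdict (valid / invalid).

α = atan 0.35 = 19.29°;  2α = 38.58°
edge 0: e_0 = (-1.69, +0.34);  n_0 = (+0.1972, +0.9804)
edge 4: e_4 = (+3.26, +0.62);  n_4 = (+0.1868, -0.9824)
∠(n_0, n_4) = 157.86°
δ = |180° − 157.86°| = 22.14°
22.14° ≤ 2α = 38.58°  →  valid

δ = 22.14°, valid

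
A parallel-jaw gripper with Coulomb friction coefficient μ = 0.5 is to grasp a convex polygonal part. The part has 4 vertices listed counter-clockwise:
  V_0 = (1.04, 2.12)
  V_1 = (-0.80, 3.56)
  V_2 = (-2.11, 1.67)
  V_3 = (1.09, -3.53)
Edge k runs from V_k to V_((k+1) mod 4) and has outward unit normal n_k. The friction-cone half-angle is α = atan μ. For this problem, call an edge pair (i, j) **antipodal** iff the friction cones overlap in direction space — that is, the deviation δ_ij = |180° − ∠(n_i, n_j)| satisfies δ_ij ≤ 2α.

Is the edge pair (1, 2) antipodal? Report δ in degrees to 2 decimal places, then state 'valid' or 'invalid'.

δ = 113.67°, invalid

α = atan 0.5 = 26.57°;  2α = 53.13°
edge 1: e_1 = (-1.31, -1.89);  n_1 = (-0.8219, +0.5697)
edge 2: e_2 = (+3.20, -5.20);  n_2 = (-0.8517, -0.5241)
∠(n_1, n_2) = 66.33°
δ = |180° − 66.33°| = 113.67°
113.67° > 2α = 53.13°  →  invalid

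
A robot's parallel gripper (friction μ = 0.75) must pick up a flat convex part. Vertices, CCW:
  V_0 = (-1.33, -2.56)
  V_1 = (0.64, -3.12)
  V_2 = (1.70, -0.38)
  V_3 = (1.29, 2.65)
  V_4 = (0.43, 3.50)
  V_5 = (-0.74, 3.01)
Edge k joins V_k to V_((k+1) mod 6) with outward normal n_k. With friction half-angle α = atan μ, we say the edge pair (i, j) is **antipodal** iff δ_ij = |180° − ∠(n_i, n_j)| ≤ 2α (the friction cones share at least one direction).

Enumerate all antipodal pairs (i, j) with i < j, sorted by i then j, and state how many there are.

α = atan 0.75 = 36.87°;  2α = 73.74°
n_0 = (-0.2734, -0.9619)
n_1 = (+0.9326, -0.3608)
n_2 = (+0.9910, +0.1341)
n_3 = (+0.7030, +0.7112)
n_4 = (-0.3863, +0.9224)
n_5 = (-0.9944, +0.1053)
  (0,1): δ = 95.28°  ·
  (0,2): δ = 66.43°  ✓
  (0,3): δ = 28.80°  ✓
  (0,4): δ = 38.59°  ✓
  (0,5): δ = 99.82°  ·
  (1,2): δ = 151.14°  ·
  (1,3): δ = 113.52°  ·
  (1,4): δ = 46.13°  ✓
  (1,5): δ = 15.10°  ✓
  (2,3): δ = 142.37°  ·
  (2,4): δ = 74.98°  ·
  (2,5): δ = 13.75°  ✓
  (3,4): δ = 112.61°  ·
  (3,5): δ = 51.38°  ✓
  (4,5): δ = 118.77°  ·
antipodal pairs: 7

count = 7; pairs: (0,2), (0,3), (0,4), (1,4), (1,5), (2,5), (3,5)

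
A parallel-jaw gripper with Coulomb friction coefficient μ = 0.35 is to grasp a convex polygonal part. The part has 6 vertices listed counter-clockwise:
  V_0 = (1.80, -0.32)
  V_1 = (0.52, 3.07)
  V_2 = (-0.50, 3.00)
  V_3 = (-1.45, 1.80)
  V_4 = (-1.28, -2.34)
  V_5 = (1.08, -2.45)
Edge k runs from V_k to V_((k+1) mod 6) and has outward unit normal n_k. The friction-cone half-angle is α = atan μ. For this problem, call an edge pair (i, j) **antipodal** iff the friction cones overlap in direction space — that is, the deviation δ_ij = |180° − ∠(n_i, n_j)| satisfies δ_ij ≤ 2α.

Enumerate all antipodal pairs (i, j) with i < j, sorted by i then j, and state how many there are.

α = atan 0.35 = 19.29°;  2α = 38.58°
n_0 = (+0.9355, +0.3532)
n_1 = (-0.0685, +0.9977)
n_2 = (-0.7840, +0.6207)
n_3 = (-0.9992, -0.0410)
n_4 = (-0.0466, -0.9989)
n_5 = (+0.9473, -0.3202)
  (0,1): δ = 106.76°  ·
  (0,2): δ = 59.05°  ·
  (0,3): δ = 18.33°  ✓
  (0,4): δ = 66.65°  ·
  (0,5): δ = 140.64°  ·
  (1,2): δ = 132.29°  ·
  (1,3): δ = 91.57°  ·
  (1,4): δ = 6.59°  ✓
  (1,5): δ = 67.40°  ·
  (2,3): δ = 139.28°  ·
  (2,4): δ = 54.30°  ·
  (2,5): δ = 19.69°  ✓
  (3,4): δ = 95.02°  ·
  (3,5): δ = 21.03°  ✓
  (4,5): δ = 106.01°  ·
antipodal pairs: 4

count = 4; pairs: (0,3), (1,4), (2,5), (3,5)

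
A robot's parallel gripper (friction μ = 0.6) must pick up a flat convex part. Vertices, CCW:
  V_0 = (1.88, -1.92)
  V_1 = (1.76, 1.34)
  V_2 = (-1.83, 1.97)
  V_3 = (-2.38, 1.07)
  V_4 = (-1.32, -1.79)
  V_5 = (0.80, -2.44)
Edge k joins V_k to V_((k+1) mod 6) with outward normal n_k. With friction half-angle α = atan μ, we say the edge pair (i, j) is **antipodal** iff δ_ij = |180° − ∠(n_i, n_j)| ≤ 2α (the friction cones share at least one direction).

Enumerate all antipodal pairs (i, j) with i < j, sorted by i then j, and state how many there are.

α = atan 0.6 = 30.96°;  2α = 61.93°
n_0 = (+0.9993, +0.0368)
n_1 = (+0.1728, +0.9849)
n_2 = (-0.8533, +0.5215)
n_3 = (-0.9377, -0.3475)
n_4 = (-0.2931, -0.9561)
n_5 = (+0.4338, -0.9010)
  (0,1): δ = 102.06°  ·
  (0,2): δ = 33.54°  ✓
  (0,3): δ = 18.23°  ✓
  (0,4): δ = 70.85°  ·
  (0,5): δ = 113.60°  ·
  (1,2): δ = 111.48°  ·
  (1,3): δ = 59.71°  ✓
  (1,4): δ = 7.09°  ✓
  (1,5): δ = 35.66°  ✓
  (2,3): δ = 128.23°  ·
  (2,4): δ = 75.62°  ·
  (2,5): δ = 32.86°  ✓
  (3,4): δ = 127.38°  ·
  (3,5): δ = 84.63°  ·
  (4,5): δ = 137.24°  ·
antipodal pairs: 6

count = 6; pairs: (0,2), (0,3), (1,3), (1,4), (1,5), (2,5)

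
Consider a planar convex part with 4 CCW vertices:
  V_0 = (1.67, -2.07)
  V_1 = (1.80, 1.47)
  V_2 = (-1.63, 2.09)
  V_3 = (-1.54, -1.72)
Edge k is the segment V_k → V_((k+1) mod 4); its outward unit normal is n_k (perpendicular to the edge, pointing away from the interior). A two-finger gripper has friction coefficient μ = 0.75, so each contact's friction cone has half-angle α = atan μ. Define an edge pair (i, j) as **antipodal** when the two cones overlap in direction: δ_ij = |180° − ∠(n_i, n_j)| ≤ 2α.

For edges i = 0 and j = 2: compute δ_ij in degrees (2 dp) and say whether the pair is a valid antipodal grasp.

δ = 3.46°, valid

α = atan 0.75 = 36.87°;  2α = 73.74°
edge 0: e_0 = (+0.13, +3.54);  n_0 = (+0.9993, -0.0367)
edge 2: e_2 = (+0.09, -3.81);  n_2 = (-0.9997, -0.0236)
∠(n_0, n_2) = 176.54°
δ = |180° − 176.54°| = 3.46°
3.46° ≤ 2α = 73.74°  →  valid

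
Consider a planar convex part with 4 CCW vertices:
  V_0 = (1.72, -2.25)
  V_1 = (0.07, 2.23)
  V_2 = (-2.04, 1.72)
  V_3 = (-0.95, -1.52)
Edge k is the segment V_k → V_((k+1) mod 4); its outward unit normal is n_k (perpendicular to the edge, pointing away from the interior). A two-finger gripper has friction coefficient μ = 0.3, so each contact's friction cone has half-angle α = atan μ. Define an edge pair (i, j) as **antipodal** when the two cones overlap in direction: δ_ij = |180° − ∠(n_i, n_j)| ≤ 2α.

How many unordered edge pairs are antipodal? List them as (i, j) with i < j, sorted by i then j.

α = atan 0.3 = 16.70°;  2α = 33.40°
n_0 = (+0.9384, +0.3456)
n_1 = (-0.2349, +0.9720)
n_2 = (-0.9478, -0.3189)
n_3 = (-0.2637, -0.9646)
  (0,1): δ = 96.63°  ·
  (0,2): δ = 1.62°  ✓
  (0,3): δ = 54.49°  ·
  (1,2): δ = 84.99°  ·
  (1,3): δ = 28.88°  ✓
  (2,3): δ = 123.89°  ·
antipodal pairs: 2

count = 2; pairs: (0,2), (1,3)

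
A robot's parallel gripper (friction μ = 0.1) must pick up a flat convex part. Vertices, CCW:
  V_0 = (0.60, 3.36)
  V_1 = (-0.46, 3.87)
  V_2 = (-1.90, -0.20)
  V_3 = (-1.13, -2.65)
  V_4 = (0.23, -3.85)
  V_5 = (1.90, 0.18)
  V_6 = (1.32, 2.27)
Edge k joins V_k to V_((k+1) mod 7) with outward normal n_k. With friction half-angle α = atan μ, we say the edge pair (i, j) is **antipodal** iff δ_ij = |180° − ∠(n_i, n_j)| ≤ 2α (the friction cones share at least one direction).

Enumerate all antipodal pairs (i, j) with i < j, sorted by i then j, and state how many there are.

α = atan 0.1 = 5.71°;  2α = 11.42°
n_0 = (+0.4336, +0.9011)
n_1 = (-0.9427, +0.3335)
n_2 = (-0.9540, -0.2998)
n_3 = (-0.6616, -0.7498)
n_4 = (+0.9238, -0.3828)
n_5 = (+0.9636, +0.2674)
n_6 = (+0.8344, +0.5512)
  (0,1): δ = 83.79°  ·
  (0,2): δ = 46.86°  ·
  (0,3): δ = 15.73°  ·
  (0,4): δ = 93.18°  ·
  (0,5): δ = 131.20°  ·
  (0,6): δ = 149.14°  ·
  (1,2): δ = 143.07°  ·
  (1,3): δ = 111.94°  ·
  (1,4): δ = 3.02°  ✓
  (1,5): δ = 34.99°  ·
  (1,6): δ = 52.93°  ·
  (2,3): δ = 148.87°  ·
  (2,4): δ = 39.96°  ·
  (2,5): δ = 1.94°  ✓
  (2,6): δ = 16.00°  ·
  (3,4): δ = 71.09°  ·
  (3,5): δ = 33.07°  ·
  (3,6): δ = 15.13°  ·
  (4,5): δ = 141.98°  ·
  (4,6): δ = 124.04°  ·
  (5,6): δ = 162.06°  ·
antipodal pairs: 2

count = 2; pairs: (1,4), (2,5)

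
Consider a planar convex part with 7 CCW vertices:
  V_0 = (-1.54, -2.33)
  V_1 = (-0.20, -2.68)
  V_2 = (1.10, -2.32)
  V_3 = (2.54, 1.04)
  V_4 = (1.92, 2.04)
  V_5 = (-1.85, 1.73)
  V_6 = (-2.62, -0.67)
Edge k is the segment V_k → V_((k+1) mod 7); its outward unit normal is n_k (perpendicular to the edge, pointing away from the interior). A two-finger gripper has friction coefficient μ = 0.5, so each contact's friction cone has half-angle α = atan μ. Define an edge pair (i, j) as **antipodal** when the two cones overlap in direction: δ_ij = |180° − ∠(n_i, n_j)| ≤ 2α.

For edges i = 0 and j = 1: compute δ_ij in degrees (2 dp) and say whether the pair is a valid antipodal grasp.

δ = 149.88°, invalid

α = atan 0.5 = 26.57°;  2α = 53.13°
edge 0: e_0 = (+1.34, -0.35);  n_0 = (-0.2527, -0.9675)
edge 1: e_1 = (+1.30, +0.36);  n_1 = (+0.2669, -0.9637)
∠(n_0, n_1) = 30.12°
δ = |180° − 30.12°| = 149.88°
149.88° > 2α = 53.13°  →  invalid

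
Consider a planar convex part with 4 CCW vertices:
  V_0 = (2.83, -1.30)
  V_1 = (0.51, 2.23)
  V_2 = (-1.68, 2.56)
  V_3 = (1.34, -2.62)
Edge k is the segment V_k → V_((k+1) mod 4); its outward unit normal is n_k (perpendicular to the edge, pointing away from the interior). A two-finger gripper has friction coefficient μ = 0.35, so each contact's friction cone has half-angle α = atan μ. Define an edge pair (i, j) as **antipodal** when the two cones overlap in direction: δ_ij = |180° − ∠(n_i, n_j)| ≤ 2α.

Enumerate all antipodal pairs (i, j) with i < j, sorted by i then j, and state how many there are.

α = atan 0.35 = 19.29°;  2α = 38.58°
n_0 = (+0.8357, +0.5492)
n_1 = (+0.1490, +0.9888)
n_2 = (-0.8639, -0.5037)
n_3 = (+0.6631, -0.7485)
  (0,1): δ = 131.88°  ·
  (0,2): δ = 3.07°  ✓
  (0,3): δ = 98.22°  ·
  (1,2): δ = 51.19°  ·
  (1,3): δ = 50.11°  ·
  (2,3): δ = 78.70°  ·
antipodal pairs: 1

count = 1; pairs: (0,2)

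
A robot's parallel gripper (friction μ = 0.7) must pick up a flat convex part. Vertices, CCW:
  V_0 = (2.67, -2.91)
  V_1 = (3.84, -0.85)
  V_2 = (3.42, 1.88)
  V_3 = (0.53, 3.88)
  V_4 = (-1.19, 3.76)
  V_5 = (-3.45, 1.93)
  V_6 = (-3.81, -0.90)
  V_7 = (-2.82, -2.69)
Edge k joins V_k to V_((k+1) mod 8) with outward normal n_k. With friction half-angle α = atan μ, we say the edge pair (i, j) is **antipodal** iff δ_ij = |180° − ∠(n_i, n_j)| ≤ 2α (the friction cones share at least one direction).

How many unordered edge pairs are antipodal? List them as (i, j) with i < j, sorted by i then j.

count = 13; pairs: (0,3), (0,4), (0,5), (0,6), (1,4), (1,5), (1,6), (2,5), (2,6), (2,7), (3,6), (3,7), (4,7)

α = atan 0.7 = 34.99°;  2α = 69.98°
n_0 = (+0.8695, -0.4939)
n_1 = (+0.9884, +0.1521)
n_2 = (+0.5691, +0.8223)
n_3 = (-0.0696, +0.9976)
n_4 = (-0.6293, +0.7772)
n_5 = (-0.9920, +0.1262)
n_6 = (-0.8751, -0.4840)
n_7 = (-0.0400, -0.9992)
  (0,1): δ = 141.66°  ·
  (0,2): δ = 95.09°  ·
  (0,3): δ = 56.41°  ✓
  (0,4): δ = 21.41°  ✓
  (0,5): δ = 22.35°  ✓
  (0,6): δ = 58.54°  ✓
  (0,7): δ = 117.30°  ·
  (1,2): δ = 133.43°  ·
  (1,3): δ = 94.76°  ·
  (1,4): δ = 59.75°  ✓
  (1,5): δ = 16.00°  ✓
  (1,6): δ = 20.20°  ✓
  (1,7): δ = 78.96°  ·
  (2,3): δ = 141.32°  ·
  (2,4): δ = 106.32°  ·
  (2,5): δ = 62.56°  ✓
  (2,6): δ = 26.37°  ✓
  (2,7): δ = 32.39°  ✓
  (3,4): δ = 144.99°  ·
  (3,5): δ = 101.24°  ·
  (3,6): δ = 65.05°  ✓
  (3,7): δ = 6.29°  ✓
  (4,5): δ = 136.25°  ·
  (4,6): δ = 100.05°  ·
  (4,7): δ = 41.29°  ✓
  (5,6): δ = 143.80°  ·
  (5,7): δ = 85.05°  ·
  (6,7): δ = 121.24°  ·
antipodal pairs: 13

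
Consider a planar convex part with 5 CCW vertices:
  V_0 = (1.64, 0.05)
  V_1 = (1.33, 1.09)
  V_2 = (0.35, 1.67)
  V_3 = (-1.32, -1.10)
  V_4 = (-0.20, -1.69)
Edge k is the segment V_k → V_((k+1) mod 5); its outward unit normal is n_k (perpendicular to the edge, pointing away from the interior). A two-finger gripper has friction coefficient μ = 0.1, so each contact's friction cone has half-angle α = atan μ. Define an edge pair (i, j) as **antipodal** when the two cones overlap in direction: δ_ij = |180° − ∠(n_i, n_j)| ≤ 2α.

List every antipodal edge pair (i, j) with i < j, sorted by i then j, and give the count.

count = 1; pairs: (1,3)

α = atan 0.1 = 5.71°;  2α = 11.42°
n_0 = (+0.9583, +0.2857)
n_1 = (+0.5093, +0.8606)
n_2 = (-0.8564, +0.5163)
n_3 = (-0.4661, -0.8847)
n_4 = (+0.6871, -0.7266)
  (0,1): δ = 137.22°  ·
  (0,2): δ = 47.68°  ·
  (0,3): δ = 45.62°  ·
  (0,4): δ = 116.80°  ·
  (1,2): δ = 90.47°  ·
  (1,3): δ = 2.84°  ✓
  (1,4): δ = 74.02°  ·
  (2,3): δ = 86.69°  ·
  (2,4): δ = 15.51°  ·
  (3,4): δ = 108.82°  ·
antipodal pairs: 1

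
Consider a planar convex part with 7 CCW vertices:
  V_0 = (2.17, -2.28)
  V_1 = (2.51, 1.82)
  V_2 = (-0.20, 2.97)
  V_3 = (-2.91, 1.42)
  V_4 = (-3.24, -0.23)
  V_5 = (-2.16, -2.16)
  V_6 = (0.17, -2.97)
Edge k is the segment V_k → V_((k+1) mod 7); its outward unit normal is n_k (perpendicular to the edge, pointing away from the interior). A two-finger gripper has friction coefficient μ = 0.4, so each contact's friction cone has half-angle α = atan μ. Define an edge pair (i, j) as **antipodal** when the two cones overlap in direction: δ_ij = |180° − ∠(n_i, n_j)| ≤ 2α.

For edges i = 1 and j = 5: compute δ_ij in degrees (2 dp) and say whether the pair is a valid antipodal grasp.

α = atan 0.4 = 21.80°;  2α = 43.60°
edge 1: e_1 = (-2.71, +1.15);  n_1 = (+0.3906, +0.9205)
edge 5: e_5 = (+2.33, -0.81);  n_5 = (-0.3284, -0.9446)
∠(n_1, n_5) = 176.18°
δ = |180° − 176.18°| = 3.82°
3.82° ≤ 2α = 43.60°  →  valid

δ = 3.82°, valid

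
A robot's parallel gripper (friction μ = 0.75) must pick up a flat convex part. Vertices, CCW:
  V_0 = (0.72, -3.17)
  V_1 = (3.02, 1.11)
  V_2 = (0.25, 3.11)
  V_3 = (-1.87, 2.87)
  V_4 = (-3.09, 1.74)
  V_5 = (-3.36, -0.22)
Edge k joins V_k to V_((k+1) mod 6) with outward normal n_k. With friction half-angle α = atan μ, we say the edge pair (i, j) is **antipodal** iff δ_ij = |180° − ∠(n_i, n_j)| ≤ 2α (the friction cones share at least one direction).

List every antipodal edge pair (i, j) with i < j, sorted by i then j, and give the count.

count = 6; pairs: (0,2), (0,3), (0,4), (1,4), (1,5), (2,5)

α = atan 0.75 = 36.87°;  2α = 73.74°
n_0 = (+0.8809, -0.4734)
n_1 = (+0.5854, +0.8108)
n_2 = (-0.1125, +0.9937)
n_3 = (-0.6795, +0.7336)
n_4 = (-0.9906, +0.1365)
n_5 = (-0.5859, -0.8104)
  (0,1): δ = 97.58°  ·
  (0,2): δ = 55.29°  ✓
  (0,3): δ = 18.94°  ✓
  (0,4): δ = 20.41°  ✓
  (0,5): δ = 82.38°  ·
  (1,2): δ = 137.71°  ·
  (1,3): δ = 101.36°  ·
  (1,4): δ = 62.01°  ✓
  (1,5): δ = 0.04°  ✓
  (2,3): δ = 143.65°  ·
  (2,4): δ = 104.30°  ·
  (2,5): δ = 42.33°  ✓
  (3,4): δ = 140.65°  ·
  (3,5): δ = 78.68°  ·
  (4,5): δ = 118.02°  ·
antipodal pairs: 6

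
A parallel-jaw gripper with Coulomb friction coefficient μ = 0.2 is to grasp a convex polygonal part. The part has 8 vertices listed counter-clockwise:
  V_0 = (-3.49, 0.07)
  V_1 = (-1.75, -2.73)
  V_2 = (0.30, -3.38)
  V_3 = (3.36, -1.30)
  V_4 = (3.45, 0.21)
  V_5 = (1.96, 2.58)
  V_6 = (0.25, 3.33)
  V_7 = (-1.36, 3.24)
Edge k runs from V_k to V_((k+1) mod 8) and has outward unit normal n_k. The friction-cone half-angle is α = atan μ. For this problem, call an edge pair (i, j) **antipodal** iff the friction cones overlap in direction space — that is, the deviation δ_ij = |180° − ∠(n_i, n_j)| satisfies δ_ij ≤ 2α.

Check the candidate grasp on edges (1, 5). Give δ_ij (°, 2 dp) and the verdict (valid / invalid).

α = atan 0.2 = 11.31°;  2α = 22.62°
edge 1: e_1 = (+2.05, -0.65);  n_1 = (-0.3022, -0.9532)
edge 5: e_5 = (-1.71, +0.75);  n_5 = (+0.4017, +0.9158)
∠(n_1, n_5) = 173.91°
δ = |180° − 173.91°| = 6.09°
6.09° ≤ 2α = 22.62°  →  valid

δ = 6.09°, valid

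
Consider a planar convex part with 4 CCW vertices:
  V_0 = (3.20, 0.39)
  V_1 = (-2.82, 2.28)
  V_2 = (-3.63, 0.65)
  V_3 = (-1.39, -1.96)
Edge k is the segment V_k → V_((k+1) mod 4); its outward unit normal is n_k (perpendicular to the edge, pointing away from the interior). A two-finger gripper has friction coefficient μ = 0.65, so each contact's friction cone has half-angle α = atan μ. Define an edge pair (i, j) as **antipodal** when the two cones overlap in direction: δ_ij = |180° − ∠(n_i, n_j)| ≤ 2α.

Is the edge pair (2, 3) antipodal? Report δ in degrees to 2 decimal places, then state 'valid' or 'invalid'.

α = atan 0.65 = 33.02°;  2α = 66.05°
edge 2: e_2 = (+2.24, -2.61);  n_2 = (-0.7588, -0.6513)
edge 3: e_3 = (+4.59, +2.35);  n_3 = (+0.4557, -0.8901)
∠(n_2, n_3) = 76.47°
δ = |180° − 76.47°| = 103.53°
103.53° > 2α = 66.05°  →  invalid

δ = 103.53°, invalid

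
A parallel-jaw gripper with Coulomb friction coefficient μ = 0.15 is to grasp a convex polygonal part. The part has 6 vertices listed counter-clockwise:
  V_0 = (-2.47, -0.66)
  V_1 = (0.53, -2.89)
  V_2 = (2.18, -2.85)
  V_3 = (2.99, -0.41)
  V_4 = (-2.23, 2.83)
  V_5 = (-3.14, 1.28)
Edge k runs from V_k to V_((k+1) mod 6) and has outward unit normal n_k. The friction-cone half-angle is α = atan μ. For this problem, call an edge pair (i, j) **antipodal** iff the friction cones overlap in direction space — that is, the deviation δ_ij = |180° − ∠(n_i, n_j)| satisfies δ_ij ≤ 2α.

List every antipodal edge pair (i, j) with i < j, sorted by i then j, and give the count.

count = 2; pairs: (0,3), (2,4)

α = atan 0.15 = 8.53°;  2α = 17.06°
n_0 = (-0.5966, -0.8026)
n_1 = (+0.0242, -0.9997)
n_2 = (+0.9491, -0.3151)
n_3 = (+0.5274, +0.8496)
n_4 = (-0.8624, +0.5063)
n_5 = (-0.9452, -0.3264)
  (0,1): δ = 141.99°  ·
  (0,2): δ = 71.74°  ·
  (0,3): δ = 4.80°  ✓
  (0,4): δ = 96.21°  ·
  (0,5): δ = 145.68°  ·
  (1,2): δ = 109.75°  ·
  (1,3): δ = 33.22°  ·
  (1,4): δ = 58.19°  ·
  (1,5): δ = 107.66°  ·
  (2,3): δ = 103.46°  ·
  (2,4): δ = 12.05°  ✓
  (2,5): δ = 37.42°  ·
  (3,4): δ = 88.59°  ·
  (3,5): δ = 39.12°  ·
  (4,5): δ = 130.53°  ·
antipodal pairs: 2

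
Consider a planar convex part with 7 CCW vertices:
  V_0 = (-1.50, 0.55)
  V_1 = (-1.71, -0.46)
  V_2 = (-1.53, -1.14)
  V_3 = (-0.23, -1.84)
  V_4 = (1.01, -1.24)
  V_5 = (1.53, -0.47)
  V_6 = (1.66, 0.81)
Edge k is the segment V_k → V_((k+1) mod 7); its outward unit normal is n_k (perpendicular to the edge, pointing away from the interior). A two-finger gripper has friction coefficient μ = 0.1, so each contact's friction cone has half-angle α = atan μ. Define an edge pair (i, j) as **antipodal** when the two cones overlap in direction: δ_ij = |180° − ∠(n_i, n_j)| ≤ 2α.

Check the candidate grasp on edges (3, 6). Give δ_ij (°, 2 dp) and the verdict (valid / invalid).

δ = 21.12°, invalid

α = atan 0.1 = 5.71°;  2α = 11.42°
edge 3: e_3 = (+1.24, +0.60);  n_3 = (+0.4356, -0.9002)
edge 6: e_6 = (-3.16, -0.26);  n_6 = (-0.0820, +0.9966)
∠(n_3, n_6) = 158.88°
δ = |180° − 158.88°| = 21.12°
21.12° > 2α = 11.42°  →  invalid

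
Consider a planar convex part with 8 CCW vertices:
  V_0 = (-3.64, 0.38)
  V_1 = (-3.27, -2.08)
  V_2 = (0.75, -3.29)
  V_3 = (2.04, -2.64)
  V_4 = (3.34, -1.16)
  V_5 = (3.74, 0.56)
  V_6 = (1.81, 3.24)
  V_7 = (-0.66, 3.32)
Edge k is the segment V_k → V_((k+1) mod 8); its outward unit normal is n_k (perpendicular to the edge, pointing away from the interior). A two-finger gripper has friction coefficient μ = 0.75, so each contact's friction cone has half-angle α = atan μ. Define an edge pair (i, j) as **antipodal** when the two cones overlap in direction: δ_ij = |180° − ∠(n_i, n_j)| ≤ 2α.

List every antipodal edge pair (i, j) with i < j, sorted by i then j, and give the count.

count = 12; pairs: (0,2), (0,3), (0,4), (0,5), (1,5), (1,6), (1,7), (2,6), (2,7), (3,6), (3,7), (4,7)

α = atan 0.75 = 36.87°;  2α = 73.74°
n_0 = (-0.9889, -0.1487)
n_1 = (-0.2882, -0.9576)
n_2 = (+0.4500, -0.8930)
n_3 = (+0.7513, -0.6599)
n_4 = (+0.9740, -0.2265)
n_5 = (+0.8115, +0.5844)
n_6 = (+0.0324, +0.9995)
n_7 = (-0.7023, +0.7119)
  (0,1): δ = 115.31°  ·
  (0,2): δ = 71.81°  ✓
  (0,3): δ = 49.85°  ✓
  (0,4): δ = 21.65°  ✓
  (0,5): δ = 27.21°  ✓
  (0,6): δ = 79.59°  ·
  (0,7): δ = 126.06°  ·
  (1,2): δ = 136.51°  ·
  (1,3): δ = 114.54°  ·
  (1,4): δ = 86.34°  ·
  (1,5): δ = 37.49°  ✓
  (1,6): δ = 14.90°  ✓
  (1,7): δ = 61.36°  ✓
  (2,3): δ = 158.04°  ·
  (2,4): δ = 129.83°  ·
  (2,5): δ = 80.98°  ·
  (2,6): δ = 28.60°  ✓
  (2,7): δ = 17.87°  ✓
  (3,4): δ = 151.80°  ·
  (3,5): δ = 102.95°  ·
  (3,6): δ = 50.56°  ✓
  (3,7): δ = 4.09°  ✓
  (4,5): δ = 131.15°  ·
  (4,6): δ = 78.76°  ·
  (4,7): δ = 32.30°  ✓
  (5,6): δ = 127.61°  ·
  (5,7): δ = 81.15°  ·
  (6,7): δ = 133.53°  ·
antipodal pairs: 12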